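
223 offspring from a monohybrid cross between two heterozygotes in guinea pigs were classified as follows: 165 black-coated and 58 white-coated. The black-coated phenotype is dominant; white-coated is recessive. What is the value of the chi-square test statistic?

For a monohybrid cross between heterozygotes with complete dominance, the expected phenotypic ratio is 3:1.
Under the 3:1 hypothesis (Σ ratio = 4, N = 223):
  black-coated: 223 × 3/4 = 167.25
  white-coated: 223 × 1/4 = 55.75
χ² = Σ (O − E)² / E
  black-coated: (165 − 167.25)² / 167.25 = 0.0303
  white-coated: (58 − 55.75)² / 55.75 = 0.0908
χ² = 0.0303 + 0.0908 = 0.1211 ≈ 0.121

0.121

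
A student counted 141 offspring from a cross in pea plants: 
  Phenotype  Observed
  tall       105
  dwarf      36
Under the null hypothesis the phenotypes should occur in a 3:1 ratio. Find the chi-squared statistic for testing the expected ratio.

Total ratio parts = 4. Expected numbers out of 141:
  tall: 141 × 3/4 = 105.75
  dwarf: 141 × 1/4 = 35.25
χ² = Σ (O − E)² / E
  tall: (105 − 105.75)² / 105.75 = 0.0053
  dwarf: (36 − 35.25)² / 35.25 = 0.0160
χ² = 0.0053 + 0.0160 = 0.0213 ≈ 0.021

0.021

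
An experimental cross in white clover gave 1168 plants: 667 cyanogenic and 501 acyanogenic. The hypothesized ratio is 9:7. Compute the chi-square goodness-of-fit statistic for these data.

Under the 9:7 hypothesis (Σ ratio = 16, N = 1168):
  cyanogenic: 1168 × 9/16 = 657
  acyanogenic: 1168 × 7/16 = 511
χ² = Σ (O − E)² / E
  cyanogenic: (667 − 657)² / 657 = 0.1522
  acyanogenic: (501 − 511)² / 511 = 0.1957
χ² = 0.1522 + 0.1957 = 0.3479 ≈ 0.348

0.348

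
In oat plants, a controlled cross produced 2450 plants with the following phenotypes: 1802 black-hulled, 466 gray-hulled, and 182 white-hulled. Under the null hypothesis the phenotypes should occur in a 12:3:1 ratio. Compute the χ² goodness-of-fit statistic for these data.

Total ratio parts = 16. Expected numbers out of 2450:
  black-hulled: 2450 × 12/16 = 1837.5
  gray-hulled: 2450 × 3/16 = 459.375
  white-hulled: 2450 × 1/16 = 153.125
χ² = Σ (O − E)² / E
  black-hulled: (1802 − 1837.5)² / 1837.5 = 0.6859
  gray-hulled: (466 − 459.375)² / 459.375 = 0.0955
  white-hulled: (182 − 153.125)² / 153.125 = 5.4450
χ² = 0.6859 + 0.0955 + 5.4450 = 6.2264 ≈ 6.226

6.226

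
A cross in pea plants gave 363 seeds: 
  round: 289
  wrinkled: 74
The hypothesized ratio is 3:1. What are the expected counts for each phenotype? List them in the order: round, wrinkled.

Under the 3:1 hypothesis (Σ ratio = 4, N = 363):
  round: 363 × 3/4 = 272.25
  wrinkled: 363 × 1/4 = 90.75

272.25, 90.75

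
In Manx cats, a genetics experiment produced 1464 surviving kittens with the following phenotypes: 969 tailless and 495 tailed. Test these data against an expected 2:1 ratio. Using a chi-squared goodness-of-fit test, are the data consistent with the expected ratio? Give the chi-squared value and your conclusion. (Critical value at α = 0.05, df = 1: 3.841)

0.151; consistent

Total ratio parts = 3. Expected numbers out of 1464:
  tailless: 1464 × 2/3 = 976
  tailed: 1464 × 1/3 = 488
χ² = Σ (O − E)² / E
  tailless: (969 − 976)² / 976 = 0.0502
  tailed: (495 − 488)² / 488 = 0.1004
χ² = 0.0502 + 0.1004 = 0.1506 ≈ 0.151
Degrees of freedom = 2 − 1 = 1; critical value at α = 0.05 is 3.841.
Since 0.151 < 3.841, we fail to reject the null hypothesis — the data are consistent with the 2:1 ratio.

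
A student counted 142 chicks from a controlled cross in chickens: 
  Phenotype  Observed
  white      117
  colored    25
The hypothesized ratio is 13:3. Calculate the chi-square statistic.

Total ratio parts = 16. Expected numbers out of 142:
  white: 142 × 13/16 = 115.375
  colored: 142 × 3/16 = 26.625
χ² = Σ (O − E)² / E
  white: (117 − 115.375)² / 115.375 = 0.0229
  colored: (25 − 26.625)² / 26.625 = 0.0992
χ² = 0.0229 + 0.0992 = 0.1221 ≈ 0.122

0.122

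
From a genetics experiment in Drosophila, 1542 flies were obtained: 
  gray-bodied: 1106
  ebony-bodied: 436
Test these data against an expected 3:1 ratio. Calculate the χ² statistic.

Expected counts for N = 1542 under a 3:1 ratio (total parts = 4):
  gray-bodied: 1542 × 3/4 = 1156.5
  ebony-bodied: 1542 × 1/4 = 385.5
χ² = Σ (O − E)² / E
  gray-bodied: (1106 − 1156.5)² / 1156.5 = 2.2051
  ebony-bodied: (436 − 385.5)² / 385.5 = 6.6154
χ² = 2.2051 + 6.6154 = 8.8205 ≈ 8.821

8.821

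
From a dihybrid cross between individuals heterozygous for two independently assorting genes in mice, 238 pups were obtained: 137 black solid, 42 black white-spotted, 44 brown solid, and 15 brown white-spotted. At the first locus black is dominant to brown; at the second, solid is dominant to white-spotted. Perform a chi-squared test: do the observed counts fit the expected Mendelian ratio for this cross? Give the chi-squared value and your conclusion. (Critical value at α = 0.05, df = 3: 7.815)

0.237; consistent

A dihybrid F₂ with independent assortment and complete dominance at both loci gives a 9:3:3:1 phenotypic ratio.
Total ratio parts = 16. Expected numbers out of 238:
  black solid: 238 × 9/16 = 133.875
  black white-spotted: 238 × 3/16 = 44.625
  brown solid: 238 × 3/16 = 44.625
  brown white-spotted: 238 × 1/16 = 14.875
χ² = Σ (O − E)² / E
  black solid: (137 − 133.875)² / 133.875 = 0.0729
  black white-spotted: (42 − 44.625)² / 44.625 = 0.1544
  brown solid: (44 − 44.625)² / 44.625 = 0.0088
  brown white-spotted: (15 − 14.875)² / 14.875 = 0.0011
χ² = 0.0729 + 0.1544 + 0.0088 + 0.0011 = 0.2372 ≈ 0.237
Degrees of freedom = 4 − 1 = 3; critical value at α = 0.05 is 7.815.
Since 0.237 < 7.815, we fail to reject the null hypothesis — the data are consistent with the 9:3:3:1 ratio.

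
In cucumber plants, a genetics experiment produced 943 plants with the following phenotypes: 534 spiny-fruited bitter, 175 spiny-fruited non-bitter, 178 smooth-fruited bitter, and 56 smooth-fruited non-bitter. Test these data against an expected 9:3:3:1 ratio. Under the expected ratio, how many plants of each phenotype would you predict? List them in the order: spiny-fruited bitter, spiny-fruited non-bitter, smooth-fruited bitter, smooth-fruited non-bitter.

The 9:3:3:1 ratio has 16 parts, so with N = 943 the expected counts are:
  spiny-fruited bitter: 943 × 9/16 = 530.4375
  spiny-fruited non-bitter: 943 × 3/16 = 176.8125
  smooth-fruited bitter: 943 × 3/16 = 176.8125
  smooth-fruited non-bitter: 943 × 1/16 = 58.9375

530.4375, 176.8125, 176.8125, 58.9375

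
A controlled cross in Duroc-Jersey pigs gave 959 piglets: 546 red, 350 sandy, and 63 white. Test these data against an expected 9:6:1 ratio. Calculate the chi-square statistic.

Total ratio parts = 16. Expected numbers out of 959:
  red: 959 × 9/16 = 539.4375
  sandy: 959 × 6/16 = 359.625
  white: 959 × 1/16 = 59.9375
χ² = Σ (O − E)² / E
  red: (546 − 539.4375)² / 539.4375 = 0.0798
  sandy: (350 − 359.625)² / 359.625 = 0.2576
  white: (63 − 59.9375)² / 59.9375 = 0.1565
χ² = 0.0798 + 0.2576 + 0.1565 = 0.4939 ≈ 0.494

0.494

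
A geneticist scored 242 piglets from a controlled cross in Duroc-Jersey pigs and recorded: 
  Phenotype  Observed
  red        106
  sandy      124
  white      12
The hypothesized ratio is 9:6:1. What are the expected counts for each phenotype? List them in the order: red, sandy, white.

136.125, 90.75, 15.125

Under the 9:6:1 hypothesis (Σ ratio = 16, N = 242):
  red: 242 × 9/16 = 136.125
  sandy: 242 × 6/16 = 90.75
  white: 242 × 1/16 = 15.125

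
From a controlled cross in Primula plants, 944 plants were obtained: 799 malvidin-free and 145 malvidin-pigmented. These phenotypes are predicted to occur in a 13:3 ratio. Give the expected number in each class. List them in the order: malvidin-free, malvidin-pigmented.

The 13:3 ratio has 16 parts, so with N = 944 the expected counts are:
  malvidin-free: 944 × 13/16 = 767
  malvidin-pigmented: 944 × 3/16 = 177

767, 177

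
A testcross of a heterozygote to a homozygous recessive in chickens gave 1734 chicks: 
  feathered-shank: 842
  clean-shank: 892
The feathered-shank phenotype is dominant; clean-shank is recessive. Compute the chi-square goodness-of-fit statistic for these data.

A testcross of a heterozygote (Aa × aa) gives a 1:1 phenotypic ratio.
Expected counts for N = 1734 under a 1:1 ratio (total parts = 2):
  feathered-shank: 1734 × 1/2 = 867
  clean-shank: 1734 × 1/2 = 867
χ² = Σ (O − E)² / E
  feathered-shank: (842 − 867)² / 867 = 0.7209
  clean-shank: (892 − 867)² / 867 = 0.7209
χ² = 0.7209 + 0.7209 = 1.4418 ≈ 1.442

1.442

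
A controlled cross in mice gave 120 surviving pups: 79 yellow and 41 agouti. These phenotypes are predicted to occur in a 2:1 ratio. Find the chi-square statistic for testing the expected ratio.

Under the 2:1 hypothesis (Σ ratio = 3, N = 120):
  yellow: 120 × 2/3 = 80
  agouti: 120 × 1/3 = 40
χ² = Σ (O − E)² / E
  yellow: (79 − 80)² / 80 = 0.0125
  agouti: (41 − 40)² / 40 = 0.0250
χ² = 0.0125 + 0.0250 = 0.0375 ≈ 0.038

0.038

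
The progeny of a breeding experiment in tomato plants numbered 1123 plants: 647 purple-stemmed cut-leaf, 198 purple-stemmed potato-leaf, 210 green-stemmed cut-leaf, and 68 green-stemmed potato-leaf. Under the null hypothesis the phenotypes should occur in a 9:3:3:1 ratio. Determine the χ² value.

Under the 9:3:3:1 hypothesis (Σ ratio = 16, N = 1123):
  purple-stemmed cut-leaf: 1123 × 9/16 = 631.6875
  purple-stemmed potato-leaf: 1123 × 3/16 = 210.5625
  green-stemmed cut-leaf: 1123 × 3/16 = 210.5625
  green-stemmed potato-leaf: 1123 × 1/16 = 70.1875
χ² = Σ (O − E)² / E
  purple-stemmed cut-leaf: (647 − 631.6875)² / 631.6875 = 0.3712
  purple-stemmed potato-leaf: (198 − 210.5625)² / 210.5625 = 0.7495
  green-stemmed cut-leaf: (210 − 210.5625)² / 210.5625 = 0.0015
  green-stemmed potato-leaf: (68 − 70.1875)² / 70.1875 = 0.0682
χ² = 0.3712 + 0.7495 + 0.0015 + 0.0682 = 1.1904 ≈ 1.190

1.190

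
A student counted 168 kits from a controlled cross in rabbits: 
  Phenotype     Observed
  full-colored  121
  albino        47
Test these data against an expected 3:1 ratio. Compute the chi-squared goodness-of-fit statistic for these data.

Total ratio parts = 4. Expected numbers out of 168:
  full-colored: 168 × 3/4 = 126
  albino: 168 × 1/4 = 42
χ² = Σ (O − E)² / E
  full-colored: (121 − 126)² / 126 = 0.1984
  albino: (47 − 42)² / 42 = 0.5952
χ² = 0.1984 + 0.5952 = 0.7936 ≈ 0.794

0.794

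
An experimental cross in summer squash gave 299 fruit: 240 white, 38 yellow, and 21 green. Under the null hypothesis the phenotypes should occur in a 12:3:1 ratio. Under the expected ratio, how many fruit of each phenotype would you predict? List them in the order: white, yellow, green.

Expected counts for N = 299 under a 12:3:1 ratio (total parts = 16):
  white: 299 × 12/16 = 224.25
  yellow: 299 × 3/16 = 56.0625
  green: 299 × 1/16 = 18.6875

224.25, 56.0625, 18.6875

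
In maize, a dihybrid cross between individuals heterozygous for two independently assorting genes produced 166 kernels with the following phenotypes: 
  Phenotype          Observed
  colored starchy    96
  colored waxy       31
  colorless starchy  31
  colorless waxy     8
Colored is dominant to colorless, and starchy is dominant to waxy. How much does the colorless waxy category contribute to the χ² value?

0.544

A dihybrid F₂ with independent assortment and complete dominance at both loci gives a 9:3:3:1 phenotypic ratio.
Under the 9:3:3:1 hypothesis (Σ ratio = 16, N = 166):
  colored starchy: 166 × 9/16 = 93.375
  colored waxy: 166 × 3/16 = 31.125
  colorless starchy: 166 × 3/16 = 31.125
  colorless waxy: 166 × 1/16 = 10.375
Contribution of colorless waxy: (8 − 10.375)² / 10.375 = 0.5437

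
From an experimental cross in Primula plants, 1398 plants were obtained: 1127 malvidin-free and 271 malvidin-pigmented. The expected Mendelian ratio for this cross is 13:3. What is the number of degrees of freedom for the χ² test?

1

A goodness-of-fit test with 2 phenotype classes has df = 2 − 1 = 1.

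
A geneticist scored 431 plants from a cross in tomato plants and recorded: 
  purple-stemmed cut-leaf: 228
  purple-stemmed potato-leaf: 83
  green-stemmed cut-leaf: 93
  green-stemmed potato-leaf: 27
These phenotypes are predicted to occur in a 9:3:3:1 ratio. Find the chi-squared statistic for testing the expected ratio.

2.757

Total ratio parts = 16. Expected numbers out of 431:
  purple-stemmed cut-leaf: 431 × 9/16 = 242.4375
  purple-stemmed potato-leaf: 431 × 3/16 = 80.8125
  green-stemmed cut-leaf: 431 × 3/16 = 80.8125
  green-stemmed potato-leaf: 431 × 1/16 = 26.9375
χ² = Σ (O − E)² / E
  purple-stemmed cut-leaf: (228 − 242.4375)² / 242.4375 = 0.8598
  purple-stemmed potato-leaf: (83 − 80.8125)² / 80.8125 = 0.0592
  green-stemmed cut-leaf: (93 − 80.8125)² / 80.8125 = 1.8380
  green-stemmed potato-leaf: (27 − 26.9375)² / 26.9375 = 0.0001
χ² = 0.8598 + 0.0592 + 1.8380 + 0.0001 = 2.7571 ≈ 2.757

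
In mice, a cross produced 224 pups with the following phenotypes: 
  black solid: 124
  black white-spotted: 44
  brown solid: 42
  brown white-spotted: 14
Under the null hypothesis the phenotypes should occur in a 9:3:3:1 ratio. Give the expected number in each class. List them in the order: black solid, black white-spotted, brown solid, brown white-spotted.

Expected counts for N = 224 under a 9:3:3:1 ratio (total parts = 16):
  black solid: 224 × 9/16 = 126
  black white-spotted: 224 × 3/16 = 42
  brown solid: 224 × 3/16 = 42
  brown white-spotted: 224 × 1/16 = 14

126, 42, 42, 14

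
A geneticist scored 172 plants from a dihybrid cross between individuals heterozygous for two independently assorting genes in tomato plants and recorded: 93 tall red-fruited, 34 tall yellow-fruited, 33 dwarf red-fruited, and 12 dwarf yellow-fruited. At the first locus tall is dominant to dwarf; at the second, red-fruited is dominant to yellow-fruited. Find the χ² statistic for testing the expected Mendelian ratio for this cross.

A dihybrid F₂ with independent assortment and complete dominance at both loci gives a 9:3:3:1 phenotypic ratio.
Under the 9:3:3:1 hypothesis (Σ ratio = 16, N = 172):
  tall red-fruited: 172 × 9/16 = 96.75
  tall yellow-fruited: 172 × 3/16 = 32.25
  dwarf red-fruited: 172 × 3/16 = 32.25
  dwarf yellow-fruited: 172 × 1/16 = 10.75
χ² = Σ (O − E)² / E
  tall red-fruited: (93 − 96.75)² / 96.75 = 0.1453
  tall yellow-fruited: (34 − 32.25)² / 32.25 = 0.0950
  dwarf red-fruited: (33 − 32.25)² / 32.25 = 0.0174
  dwarf yellow-fruited: (12 − 10.75)² / 10.75 = 0.1453
χ² = 0.1453 + 0.0950 + 0.0174 + 0.1453 = 0.403

0.403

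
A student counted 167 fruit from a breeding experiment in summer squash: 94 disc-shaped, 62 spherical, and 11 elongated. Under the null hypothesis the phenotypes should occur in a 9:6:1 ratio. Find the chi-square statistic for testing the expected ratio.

0.037

Total ratio parts = 16. Expected numbers out of 167:
  disc-shaped: 167 × 9/16 = 93.9375
  spherical: 167 × 6/16 = 62.625
  elongated: 167 × 1/16 = 10.4375
χ² = Σ (O − E)² / E
  disc-shaped: (94 − 93.9375)² / 93.9375 = 0.0000
  spherical: (62 − 62.625)² / 62.625 = 0.0062
  elongated: (11 − 10.4375)² / 10.4375 = 0.0303
χ² = 0.0000 + 0.0062 + 0.0303 = 0.0365 ≈ 0.037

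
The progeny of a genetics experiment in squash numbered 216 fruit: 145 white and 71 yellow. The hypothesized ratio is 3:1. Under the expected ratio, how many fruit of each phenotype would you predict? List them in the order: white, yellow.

The 3:1 ratio has 4 parts, so with N = 216 the expected counts are:
  white: 216 × 3/4 = 162
  yellow: 216 × 1/4 = 54

162, 54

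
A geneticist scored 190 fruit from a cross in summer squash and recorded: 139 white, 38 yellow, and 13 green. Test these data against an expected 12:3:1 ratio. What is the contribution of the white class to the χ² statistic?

0.086

Under the 12:3:1 hypothesis (Σ ratio = 16, N = 190):
  white: 190 × 12/16 = 142.5
  yellow: 190 × 3/16 = 35.625
  green: 190 × 1/16 = 11.875
Contribution of white: (139 − 142.5)² / 142.5 = 0.0860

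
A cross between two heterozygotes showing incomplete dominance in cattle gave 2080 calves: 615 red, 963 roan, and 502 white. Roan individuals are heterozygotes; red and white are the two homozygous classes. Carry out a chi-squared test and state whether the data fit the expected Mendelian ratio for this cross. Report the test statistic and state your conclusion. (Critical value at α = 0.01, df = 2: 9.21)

23.680; not consistent

With incomplete dominance, a heterozygote × heterozygote cross gives a 1:2:1 phenotypic ratio.
Under the 1:2:1 hypothesis (Σ ratio = 4, N = 2080):
  red: 2080 × 1/4 = 520
  roan: 2080 × 2/4 = 1040
  white: 2080 × 1/4 = 520
χ² = Σ (O − E)² / E
  red: (615 − 520)² / 520 = 17.3558
  roan: (963 − 1040)² / 1040 = 5.7010
  white: (502 − 520)² / 520 = 0.6231
χ² = 17.3558 + 5.7010 + 0.6231 = 23.6799 ≈ 23.680
Degrees of freedom = 3 − 1 = 2; critical value at α = 0.01 is 9.21.
Since 23.680 > 9.21, we reject the null hypothesis — the data do not fit the 1:2:1 ratio.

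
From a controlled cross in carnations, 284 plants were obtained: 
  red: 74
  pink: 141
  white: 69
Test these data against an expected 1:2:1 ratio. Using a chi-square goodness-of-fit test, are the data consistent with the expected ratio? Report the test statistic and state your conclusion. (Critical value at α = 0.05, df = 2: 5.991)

Total ratio parts = 4. Expected numbers out of 284:
  red: 284 × 1/4 = 71
  pink: 284 × 2/4 = 142
  white: 284 × 1/4 = 71
χ² = Σ (O − E)² / E
  red: (74 − 71)² / 71 = 0.1268
  pink: (141 − 142)² / 142 = 0.0070
  white: (69 − 71)² / 71 = 0.0563
χ² = 0.1268 + 0.0070 + 0.0563 = 0.1901 ≈ 0.190
Degrees of freedom = 3 − 1 = 2; critical value at α = 0.05 is 5.991.
Since 0.190 < 5.991, we fail to reject the null hypothesis — the data are consistent with the 1:2:1 ratio.

0.190; consistent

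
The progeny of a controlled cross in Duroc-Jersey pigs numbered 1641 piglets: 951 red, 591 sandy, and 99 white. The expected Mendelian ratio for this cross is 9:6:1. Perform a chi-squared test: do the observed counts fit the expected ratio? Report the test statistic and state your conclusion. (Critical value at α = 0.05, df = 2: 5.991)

Expected counts for N = 1641 under a 9:6:1 ratio (total parts = 16):
  red: 1641 × 9/16 = 923.0625
  sandy: 1641 × 6/16 = 615.375
  white: 1641 × 1/16 = 102.5625
χ² = Σ (O − E)² / E
  red: (951 − 923.0625)² / 923.0625 = 0.8456
  sandy: (591 − 615.375)² / 615.375 = 0.9655
  white: (99 − 102.5625)² / 102.5625 = 0.1237
χ² = 0.8456 + 0.9655 + 0.1237 = 1.9348 ≈ 1.935
Degrees of freedom = 3 − 1 = 2; critical value at α = 0.05 is 5.991.
Since 1.935 < 5.991, we fail to reject the null hypothesis — the data are consistent with the 9:6:1 ratio.

1.935; consistent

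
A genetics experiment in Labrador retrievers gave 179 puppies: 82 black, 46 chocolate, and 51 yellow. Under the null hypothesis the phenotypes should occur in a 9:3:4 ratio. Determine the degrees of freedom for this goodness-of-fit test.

A goodness-of-fit test with 3 phenotype classes has df = 3 − 1 = 2.

2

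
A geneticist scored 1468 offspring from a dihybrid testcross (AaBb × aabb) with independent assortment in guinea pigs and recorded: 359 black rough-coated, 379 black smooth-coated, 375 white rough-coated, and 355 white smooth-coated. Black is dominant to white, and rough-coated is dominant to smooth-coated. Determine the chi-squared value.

A dihybrid testcross with independent assortment gives a 1:1:1:1 ratio.
Expected counts for N = 1468 under a 1:1:1:1 ratio (total parts = 4):
  black rough-coated: 1468 × 1/4 = 367
  black smooth-coated: 1468 × 1/4 = 367
  white rough-coated: 1468 × 1/4 = 367
  white smooth-coated: 1468 × 1/4 = 367
χ² = Σ (O − E)² / E
  black rough-coated: (359 − 367)² / 367 = 0.1744
  black smooth-coated: (379 − 367)² / 367 = 0.3924
  white rough-coated: (375 − 367)² / 367 = 0.1744
  white smooth-coated: (355 − 367)² / 367 = 0.3924
χ² = 0.1744 + 0.3924 + 0.1744 + 0.3924 = 1.1336 ≈ 1.134

1.134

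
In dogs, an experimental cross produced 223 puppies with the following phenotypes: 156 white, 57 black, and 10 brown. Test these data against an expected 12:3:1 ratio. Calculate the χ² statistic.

7.386

The 12:3:1 ratio has 16 parts, so with N = 223 the expected counts are:
  white: 223 × 12/16 = 167.25
  black: 223 × 3/16 = 41.8125
  brown: 223 × 1/16 = 13.9375
χ² = Σ (O − E)² / E
  white: (156 − 167.25)² / 167.25 = 0.7567
  black: (57 − 41.8125)² / 41.8125 = 5.5165
  brown: (10 − 13.9375)² / 13.9375 = 1.1124
χ² = 0.7567 + 5.5165 + 1.1124 = 7.3856 ≈ 7.386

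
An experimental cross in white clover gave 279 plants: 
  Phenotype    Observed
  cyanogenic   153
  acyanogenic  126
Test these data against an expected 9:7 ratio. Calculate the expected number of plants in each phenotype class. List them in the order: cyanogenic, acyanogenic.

The 9:7 ratio has 16 parts, so with N = 279 the expected counts are:
  cyanogenic: 279 × 9/16 = 156.9375
  acyanogenic: 279 × 7/16 = 122.0625

156.9375, 122.0625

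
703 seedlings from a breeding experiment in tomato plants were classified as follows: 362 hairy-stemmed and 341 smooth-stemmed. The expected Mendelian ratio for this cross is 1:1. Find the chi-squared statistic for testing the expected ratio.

0.627

Total ratio parts = 2. Expected numbers out of 703:
  hairy-stemmed: 703 × 1/2 = 351.5
  smooth-stemmed: 703 × 1/2 = 351.5
χ² = Σ (O − E)² / E
  hairy-stemmed: (362 − 351.5)² / 351.5 = 0.3137
  smooth-stemmed: (341 − 351.5)² / 351.5 = 0.3137
χ² = 0.3137 + 0.3137 = 0.6274 ≈ 0.627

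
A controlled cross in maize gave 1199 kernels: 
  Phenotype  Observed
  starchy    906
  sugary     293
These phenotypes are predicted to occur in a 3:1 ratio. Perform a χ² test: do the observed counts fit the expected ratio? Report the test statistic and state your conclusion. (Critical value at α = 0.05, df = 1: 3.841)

The 3:1 ratio has 4 parts, so with N = 1199 the expected counts are:
  starchy: 1199 × 3/4 = 899.25
  sugary: 1199 × 1/4 = 299.75
χ² = Σ (O − E)² / E
  starchy: (906 − 899.25)² / 899.25 = 0.0507
  sugary: (293 − 299.75)² / 299.75 = 0.1520
χ² = 0.0507 + 0.1520 = 0.2027 ≈ 0.203
Degrees of freedom = 2 − 1 = 1; critical value at α = 0.05 is 3.841.
Since 0.203 < 3.841, we fail to reject the null hypothesis — the data are consistent with the 3:1 ratio.

0.203; consistent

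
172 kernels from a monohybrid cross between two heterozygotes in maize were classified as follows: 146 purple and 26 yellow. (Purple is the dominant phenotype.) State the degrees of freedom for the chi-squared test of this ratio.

1

For a monohybrid cross between heterozygotes with complete dominance, the expected phenotypic ratio is 3:1.
A goodness-of-fit test with 2 phenotype classes has df = 2 − 1 = 1.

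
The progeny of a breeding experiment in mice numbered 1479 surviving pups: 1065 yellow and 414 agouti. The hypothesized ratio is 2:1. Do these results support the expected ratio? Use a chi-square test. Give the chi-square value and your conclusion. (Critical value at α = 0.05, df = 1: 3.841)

Total ratio parts = 3. Expected numbers out of 1479:
  yellow: 1479 × 2/3 = 986
  agouti: 1479 × 1/3 = 493
χ² = Σ (O − E)² / E
  yellow: (1065 − 986)² / 986 = 6.3296
  agouti: (414 − 493)² / 493 = 12.6592
χ² = 6.3296 + 12.6592 = 18.9888 ≈ 18.989
Degrees of freedom = 2 − 1 = 1; critical value at α = 0.05 is 3.841.
Since 18.989 > 3.841, we reject the null hypothesis — the data do not fit the 2:1 ratio.

18.989; not consistent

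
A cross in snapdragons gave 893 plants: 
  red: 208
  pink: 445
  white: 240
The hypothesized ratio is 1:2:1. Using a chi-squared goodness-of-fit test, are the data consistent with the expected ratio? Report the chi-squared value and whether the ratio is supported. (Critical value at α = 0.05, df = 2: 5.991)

2.303; consistent

Under the 1:2:1 hypothesis (Σ ratio = 4, N = 893):
  red: 893 × 1/4 = 223.25
  pink: 893 × 2/4 = 446.5
  white: 893 × 1/4 = 223.25
χ² = Σ (O − E)² / E
  red: (208 − 223.25)² / 223.25 = 1.0417
  pink: (445 − 446.5)² / 446.5 = 0.0050
  white: (240 − 223.25)² / 223.25 = 1.2567
χ² = 1.0417 + 0.0050 + 1.2567 = 2.3034 ≈ 2.303
Degrees of freedom = 3 − 1 = 2; critical value at α = 0.05 is 5.991.
Since 2.303 < 5.991, we fail to reject the null hypothesis — the data are consistent with the 1:2:1 ratio.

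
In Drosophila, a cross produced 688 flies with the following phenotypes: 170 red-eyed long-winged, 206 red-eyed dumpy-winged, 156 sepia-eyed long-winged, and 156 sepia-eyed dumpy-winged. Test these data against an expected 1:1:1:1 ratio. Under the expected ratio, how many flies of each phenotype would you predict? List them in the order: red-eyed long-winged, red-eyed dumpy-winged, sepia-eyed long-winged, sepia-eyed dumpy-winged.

Expected counts for N = 688 under a 1:1:1:1 ratio (total parts = 4):
  red-eyed long-winged: 688 × 1/4 = 172
  red-eyed dumpy-winged: 688 × 1/4 = 172
  sepia-eyed long-winged: 688 × 1/4 = 172
  sepia-eyed dumpy-winged: 688 × 1/4 = 172

172, 172, 172, 172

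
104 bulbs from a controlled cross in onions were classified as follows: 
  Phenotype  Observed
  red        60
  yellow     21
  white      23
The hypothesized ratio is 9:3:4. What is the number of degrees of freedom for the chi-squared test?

2

A goodness-of-fit test with 3 phenotype classes has df = 3 − 1 = 2.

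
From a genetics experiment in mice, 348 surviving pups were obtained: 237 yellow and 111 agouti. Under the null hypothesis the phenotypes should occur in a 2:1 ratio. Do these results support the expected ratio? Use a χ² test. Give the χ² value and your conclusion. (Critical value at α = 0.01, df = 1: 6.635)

0.323; consistent

Total ratio parts = 3. Expected numbers out of 348:
  yellow: 348 × 2/3 = 232
  agouti: 348 × 1/3 = 116
χ² = Σ (O − E)² / E
  yellow: (237 − 232)² / 232 = 0.1078
  agouti: (111 − 116)² / 116 = 0.2155
χ² = 0.1078 + 0.2155 = 0.3233 ≈ 0.323
Degrees of freedom = 2 − 1 = 1; critical value at α = 0.01 is 6.635.
Since 0.323 < 6.635, we fail to reject the null hypothesis — the data are consistent with the 2:1 ratio.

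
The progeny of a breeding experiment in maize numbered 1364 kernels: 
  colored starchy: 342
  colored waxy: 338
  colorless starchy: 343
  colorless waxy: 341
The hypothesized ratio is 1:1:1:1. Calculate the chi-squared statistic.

0.041

The 1:1:1:1 ratio has 4 parts, so with N = 1364 the expected counts are:
  colored starchy: 1364 × 1/4 = 341
  colored waxy: 1364 × 1/4 = 341
  colorless starchy: 1364 × 1/4 = 341
  colorless waxy: 1364 × 1/4 = 341
χ² = Σ (O − E)² / E
  colored starchy: (342 − 341)² / 341 = 0.0029
  colored waxy: (338 − 341)² / 341 = 0.0264
  colorless starchy: (343 − 341)² / 341 = 0.0117
  colorless waxy: (341 − 341)² / 341 = 0.0000
χ² = 0.0029 + 0.0264 + 0.0117 + 0.0000 = 0.041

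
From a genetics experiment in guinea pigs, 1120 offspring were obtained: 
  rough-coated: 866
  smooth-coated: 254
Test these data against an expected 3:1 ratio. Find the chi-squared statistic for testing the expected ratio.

3.219

Expected counts for N = 1120 under a 3:1 ratio (total parts = 4):
  rough-coated: 1120 × 3/4 = 840
  smooth-coated: 1120 × 1/4 = 280
χ² = Σ (O − E)² / E
  rough-coated: (866 − 840)² / 840 = 0.8048
  smooth-coated: (254 − 280)² / 280 = 2.4143
χ² = 0.8048 + 2.4143 = 3.2191 ≈ 3.219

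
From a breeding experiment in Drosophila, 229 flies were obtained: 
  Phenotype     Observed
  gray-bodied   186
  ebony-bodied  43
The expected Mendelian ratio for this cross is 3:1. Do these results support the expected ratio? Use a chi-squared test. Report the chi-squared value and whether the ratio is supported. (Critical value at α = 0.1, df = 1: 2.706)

Under the 3:1 hypothesis (Σ ratio = 4, N = 229):
  gray-bodied: 229 × 3/4 = 171.75
  ebony-bodied: 229 × 1/4 = 57.25
χ² = Σ (O − E)² / E
  gray-bodied: (186 − 171.75)² / 171.75 = 1.1823
  ebony-bodied: (43 − 57.25)² / 57.25 = 3.5469
χ² = 1.1823 + 3.5469 = 4.7292 ≈ 4.729
Degrees of freedom = 2 − 1 = 1; critical value at α = 0.1 is 2.706.
Since 4.729 > 2.706, we reject the null hypothesis — the data do not fit the 3:1 ratio.

4.729; not consistent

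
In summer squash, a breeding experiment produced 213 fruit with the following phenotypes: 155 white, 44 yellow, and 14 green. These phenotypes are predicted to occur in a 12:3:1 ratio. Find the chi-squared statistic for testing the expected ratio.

0.590

Under the 12:3:1 hypothesis (Σ ratio = 16, N = 213):
  white: 213 × 12/16 = 159.75
  yellow: 213 × 3/16 = 39.9375
  green: 213 × 1/16 = 13.3125
χ² = Σ (O − E)² / E
  white: (155 − 159.75)² / 159.75 = 0.1412
  yellow: (44 − 39.9375)² / 39.9375 = 0.4132
  green: (14 − 13.3125)² / 13.3125 = 0.0355
χ² = 0.1412 + 0.4132 + 0.0355 = 0.5899 ≈ 0.590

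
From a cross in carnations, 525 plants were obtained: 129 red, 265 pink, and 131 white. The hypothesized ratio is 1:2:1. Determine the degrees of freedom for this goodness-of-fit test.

2

A goodness-of-fit test with 3 phenotype classes has df = 3 − 1 = 2.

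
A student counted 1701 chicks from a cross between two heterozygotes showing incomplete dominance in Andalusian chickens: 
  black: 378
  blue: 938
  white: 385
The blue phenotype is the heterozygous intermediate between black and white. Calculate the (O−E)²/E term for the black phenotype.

With incomplete dominance, a heterozygote × heterozygote cross gives a 1:2:1 phenotypic ratio.
Under the 1:2:1 hypothesis (Σ ratio = 4, N = 1701):
  black: 1701 × 1/4 = 425.25
  blue: 1701 × 2/4 = 850.5
  white: 1701 × 1/4 = 425.25
Contribution of black: (378 − 425.25)² / 425.25 = 5.2500

5.250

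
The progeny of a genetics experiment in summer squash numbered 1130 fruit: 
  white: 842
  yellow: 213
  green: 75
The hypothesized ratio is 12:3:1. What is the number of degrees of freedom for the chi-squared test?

A goodness-of-fit test with 3 phenotype classes has df = 3 − 1 = 2.

2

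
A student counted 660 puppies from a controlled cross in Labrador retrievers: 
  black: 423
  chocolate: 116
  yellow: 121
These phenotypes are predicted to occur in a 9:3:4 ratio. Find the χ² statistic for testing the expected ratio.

19.432

Under the 9:3:4 hypothesis (Σ ratio = 16, N = 660):
  black: 660 × 9/16 = 371.25
  chocolate: 660 × 3/16 = 123.75
  yellow: 660 × 4/16 = 165
χ² = Σ (O − E)² / E
  black: (423 − 371.25)² / 371.25 = 7.2136
  chocolate: (116 − 123.75)² / 123.75 = 0.4854
  yellow: (121 − 165)² / 165 = 11.7333
χ² = 7.2136 + 0.4854 + 11.7333 = 19.4323 ≈ 19.432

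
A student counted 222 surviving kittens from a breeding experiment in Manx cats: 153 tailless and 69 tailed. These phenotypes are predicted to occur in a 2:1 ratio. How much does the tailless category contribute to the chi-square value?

0.169

Under the 2:1 hypothesis (Σ ratio = 3, N = 222):
  tailless: 222 × 2/3 = 148
  tailed: 222 × 1/3 = 74
Contribution of tailless: (153 − 148)² / 148 = 0.1689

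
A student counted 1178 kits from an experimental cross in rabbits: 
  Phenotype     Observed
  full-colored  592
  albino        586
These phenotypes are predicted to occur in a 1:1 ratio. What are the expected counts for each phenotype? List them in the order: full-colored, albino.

The 1:1 ratio has 2 parts, so with N = 1178 the expected counts are:
  full-colored: 1178 × 1/2 = 589
  albino: 1178 × 1/2 = 589

589, 589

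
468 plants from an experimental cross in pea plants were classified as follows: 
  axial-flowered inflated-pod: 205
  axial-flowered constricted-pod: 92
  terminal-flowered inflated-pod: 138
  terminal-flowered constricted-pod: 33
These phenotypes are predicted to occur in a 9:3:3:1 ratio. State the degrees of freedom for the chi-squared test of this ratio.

3

A goodness-of-fit test with 4 phenotype classes has df = 4 − 1 = 3.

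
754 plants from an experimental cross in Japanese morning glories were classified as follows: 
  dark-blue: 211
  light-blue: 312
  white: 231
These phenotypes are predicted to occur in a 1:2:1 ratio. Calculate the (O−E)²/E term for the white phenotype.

Expected counts for N = 754 under a 1:2:1 ratio (total parts = 4):
  dark-blue: 754 × 1/4 = 188.5
  light-blue: 754 × 2/4 = 377
  white: 754 × 1/4 = 188.5
Contribution of white: (231 − 188.5)² / 188.5 = 9.5822

9.582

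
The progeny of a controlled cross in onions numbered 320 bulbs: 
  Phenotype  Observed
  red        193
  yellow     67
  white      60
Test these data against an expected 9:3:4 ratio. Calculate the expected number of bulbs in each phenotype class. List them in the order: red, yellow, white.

180, 60, 80

The 9:3:4 ratio has 16 parts, so with N = 320 the expected counts are:
  red: 320 × 9/16 = 180
  yellow: 320 × 3/16 = 60
  white: 320 × 4/16 = 80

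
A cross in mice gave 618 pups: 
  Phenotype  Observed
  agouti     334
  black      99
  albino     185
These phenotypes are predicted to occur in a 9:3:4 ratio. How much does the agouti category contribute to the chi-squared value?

Total ratio parts = 16. Expected numbers out of 618:
  agouti: 618 × 9/16 = 347.625
  black: 618 × 3/16 = 115.875
  albino: 618 × 4/16 = 154.5
Contribution of agouti: (334 − 347.625)² / 347.625 = 0.5340

0.534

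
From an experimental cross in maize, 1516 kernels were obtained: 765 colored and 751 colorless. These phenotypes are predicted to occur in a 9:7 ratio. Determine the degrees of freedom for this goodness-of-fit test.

1

A goodness-of-fit test with 2 phenotype classes has df = 2 − 1 = 1.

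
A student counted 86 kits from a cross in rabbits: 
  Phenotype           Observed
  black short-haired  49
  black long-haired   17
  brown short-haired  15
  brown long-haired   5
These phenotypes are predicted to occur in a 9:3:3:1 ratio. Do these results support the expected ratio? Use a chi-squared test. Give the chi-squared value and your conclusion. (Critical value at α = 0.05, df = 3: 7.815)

The 9:3:3:1 ratio has 16 parts, so with N = 86 the expected counts are:
  black short-haired: 86 × 9/16 = 48.375
  black long-haired: 86 × 3/16 = 16.125
  brown short-haired: 86 × 3/16 = 16.125
  brown long-haired: 86 × 1/16 = 5.375
χ² = Σ (O − E)² / E
  black short-haired: (49 − 48.375)² / 48.375 = 0.0081
  black long-haired: (17 − 16.125)² / 16.125 = 0.0475
  brown short-haired: (15 − 16.125)² / 16.125 = 0.0785
  brown long-haired: (5 − 5.375)² / 5.375 = 0.0262
χ² = 0.0081 + 0.0475 + 0.0785 + 0.0262 = 0.1603 ≈ 0.160
Degrees of freedom = 4 − 1 = 3; critical value at α = 0.05 is 7.815.
Since 0.160 < 7.815, we fail to reject the null hypothesis — the data are consistent with the 9:3:3:1 ratio.

0.160; consistent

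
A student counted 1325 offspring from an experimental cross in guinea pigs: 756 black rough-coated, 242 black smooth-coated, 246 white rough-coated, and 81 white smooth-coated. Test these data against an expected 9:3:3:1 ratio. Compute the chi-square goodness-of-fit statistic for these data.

0.384

Expected counts for N = 1325 under a 9:3:3:1 ratio (total parts = 16):
  black rough-coated: 1325 × 9/16 = 745.3125
  black smooth-coated: 1325 × 3/16 = 248.4375
  white rough-coated: 1325 × 3/16 = 248.4375
  white smooth-coated: 1325 × 1/16 = 82.8125
χ² = Σ (O − E)² / E
  black rough-coated: (756 − 745.3125)² / 745.3125 = 0.1533
  black smooth-coated: (242 − 248.4375)² / 248.4375 = 0.1668
  white rough-coated: (246 − 248.4375)² / 248.4375 = 0.0239
  white smooth-coated: (81 − 82.8125)² / 82.8125 = 0.0397
χ² = 0.1533 + 0.1668 + 0.0239 + 0.0397 = 0.3837 ≈ 0.384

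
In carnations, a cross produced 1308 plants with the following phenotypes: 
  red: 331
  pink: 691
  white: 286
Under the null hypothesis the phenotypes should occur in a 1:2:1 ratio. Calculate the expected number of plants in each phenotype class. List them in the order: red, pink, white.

327, 654, 327

Expected counts for N = 1308 under a 1:2:1 ratio (total parts = 4):
  red: 1308 × 1/4 = 327
  pink: 1308 × 2/4 = 654
  white: 1308 × 1/4 = 327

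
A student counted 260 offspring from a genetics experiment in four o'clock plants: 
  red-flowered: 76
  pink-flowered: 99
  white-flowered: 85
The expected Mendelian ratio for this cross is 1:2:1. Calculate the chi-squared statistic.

Total ratio parts = 4. Expected numbers out of 260:
  red-flowered: 260 × 1/4 = 65
  pink-flowered: 260 × 2/4 = 130
  white-flowered: 260 × 1/4 = 65
χ² = Σ (O − E)² / E
  red-flowered: (76 − 65)² / 65 = 1.8615
  pink-flowered: (99 − 130)² / 130 = 7.3923
  white-flowered: (85 − 65)² / 65 = 6.1538
χ² = 1.8615 + 7.3923 + 6.1538 = 15.4076 ≈ 15.408

15.408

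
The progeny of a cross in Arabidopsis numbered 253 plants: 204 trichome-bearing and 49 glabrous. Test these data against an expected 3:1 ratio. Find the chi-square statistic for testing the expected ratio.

Under the 3:1 hypothesis (Σ ratio = 4, N = 253):
  trichome-bearing: 253 × 3/4 = 189.75
  glabrous: 253 × 1/4 = 63.25
χ² = Σ (O − E)² / E
  trichome-bearing: (204 − 189.75)² / 189.75 = 1.0702
  glabrous: (49 − 63.25)² / 63.25 = 3.2105
χ² = 1.0702 + 3.2105 = 4.2807 ≈ 4.281

4.281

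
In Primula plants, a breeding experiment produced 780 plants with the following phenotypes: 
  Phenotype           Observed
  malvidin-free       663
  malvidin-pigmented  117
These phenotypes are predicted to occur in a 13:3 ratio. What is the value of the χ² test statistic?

7.200

The 13:3 ratio has 16 parts, so with N = 780 the expected counts are:
  malvidin-free: 780 × 13/16 = 633.75
  malvidin-pigmented: 780 × 3/16 = 146.25
χ² = Σ (O − E)² / E
  malvidin-free: (663 − 633.75)² / 633.75 = 1.3500
  malvidin-pigmented: (117 − 146.25)² / 146.25 = 5.8500
χ² = 1.3500 + 5.8500 = 7.200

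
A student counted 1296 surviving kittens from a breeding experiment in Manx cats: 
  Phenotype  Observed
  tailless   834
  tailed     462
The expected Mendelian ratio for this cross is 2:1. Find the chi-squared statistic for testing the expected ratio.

Under the 2:1 hypothesis (Σ ratio = 3, N = 1296):
  tailless: 1296 × 2/3 = 864
  tailed: 1296 × 1/3 = 432
χ² = Σ (O − E)² / E
  tailless: (834 − 864)² / 864 = 1.0417
  tailed: (462 − 432)² / 432 = 2.0833
χ² = 1.0417 + 2.0833 = 3.125

3.125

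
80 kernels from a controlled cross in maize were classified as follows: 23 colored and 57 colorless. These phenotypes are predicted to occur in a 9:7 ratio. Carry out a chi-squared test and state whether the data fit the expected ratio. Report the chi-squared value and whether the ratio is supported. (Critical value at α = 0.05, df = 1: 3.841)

Under the 9:7 hypothesis (Σ ratio = 16, N = 80):
  colored: 80 × 9/16 = 45
  colorless: 80 × 7/16 = 35
χ² = Σ (O − E)² / E
  colored: (23 − 45)² / 45 = 10.7556
  colorless: (57 − 35)² / 35 = 13.8286
χ² = 10.7556 + 13.8286 = 24.5842 ≈ 24.584
Degrees of freedom = 2 − 1 = 1; critical value at α = 0.05 is 3.841.
Since 24.584 > 3.841, we reject the null hypothesis — the data do not fit the 9:7 ratio.

24.584; not consistent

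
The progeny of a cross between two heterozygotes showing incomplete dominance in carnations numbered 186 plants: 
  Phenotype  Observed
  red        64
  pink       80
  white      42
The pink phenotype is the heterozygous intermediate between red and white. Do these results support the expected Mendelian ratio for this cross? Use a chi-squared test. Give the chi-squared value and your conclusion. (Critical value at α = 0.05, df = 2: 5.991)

8.839; not consistent

With incomplete dominance, a heterozygote × heterozygote cross gives a 1:2:1 phenotypic ratio.
Total ratio parts = 4. Expected numbers out of 186:
  red: 186 × 1/4 = 46.5
  pink: 186 × 2/4 = 93
  white: 186 × 1/4 = 46.5
χ² = Σ (O − E)² / E
  red: (64 − 46.5)² / 46.5 = 6.5860
  pink: (80 − 93)² / 93 = 1.8172
  white: (42 − 46.5)² / 46.5 = 0.4355
χ² = 6.5860 + 1.8172 + 0.4355 = 8.8387 ≈ 8.839
Degrees of freedom = 3 − 1 = 2; critical value at α = 0.05 is 5.991.
Since 8.839 > 5.991, we reject the null hypothesis — the data do not fit the 1:2:1 ratio.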